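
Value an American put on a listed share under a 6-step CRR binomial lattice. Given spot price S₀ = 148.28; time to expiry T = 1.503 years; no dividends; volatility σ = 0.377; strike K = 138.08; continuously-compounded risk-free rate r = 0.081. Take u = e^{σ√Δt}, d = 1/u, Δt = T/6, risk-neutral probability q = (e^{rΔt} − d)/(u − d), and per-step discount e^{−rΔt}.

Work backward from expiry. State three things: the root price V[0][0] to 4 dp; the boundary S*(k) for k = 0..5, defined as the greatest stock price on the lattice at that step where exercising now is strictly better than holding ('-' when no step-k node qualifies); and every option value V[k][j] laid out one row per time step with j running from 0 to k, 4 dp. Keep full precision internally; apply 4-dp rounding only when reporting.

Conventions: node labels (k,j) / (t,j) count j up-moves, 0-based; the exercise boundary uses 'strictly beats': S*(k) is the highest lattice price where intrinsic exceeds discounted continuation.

Δt=0.25050  u=1.20766  d=0.82804  q=0.50696  discount=0.97991
step 6 (expiry): payoffs max(K−S,0) = 90.2826 68.3697 36.4107 0.0000 0.0000 0.0000 0.0000
step 5: (k=5,j=0): S=57.7233, K−S=80.3567, hold=77.5833 ⇒ V=80.3567 exercise | (k=5,j=1): S=84.1867, K−S=53.8933, hold=51.1198 ⇒ V=53.8933 exercise | (k=5,j=2): S=122.7824, K−S=15.2976, hold=17.5912 ⇒ V=17.5912 continue | (k=5,j=3): S=179.0725, K−S=0.0000, hold=0.0000 ⇒ V=0.0000 continue | (k=5,j=4): S=261.1690, K−S=0.0000, hold=0.0000 ⇒ V=0.0000 continue | (k=5,j=5): S=380.9029, K−S=0.0000, hold=0.0000 ⇒ V=0.0000 continue  boundary S*=84.1867
step 4: (k=4,j=0): S=69.7103, K−S=68.3697, hold=65.5962 ⇒ V=68.3697 exercise | (k=4,j=1): S=101.6693, K−S=36.4107, hold=34.7767 ⇒ V=36.4107 exercise | (k=4,j=2): S=148.2800, K−S=0.0000, hold=8.4989 ⇒ V=8.4989 continue | (k=4,j=3): S=216.2595, K−S=0.0000, hold=0.0000 ⇒ V=0.0000 continue | (k=4,j=4): S=315.4045, K−S=0.0000, hold=0.0000 ⇒ V=0.0000 continue  boundary S*=101.6693
step 3: (k=3,j=0): S=84.1867, K−S=53.8933, hold=51.1198 ⇒ V=53.8933 exercise | (k=3,j=1): S=122.7824, K−S=15.2976, hold=21.8133 ⇒ V=21.8133 continue | (k=3,j=2): S=179.0725, K−S=0.0000, hold=4.1061 ⇒ V=4.1061 continue | (k=3,j=3): S=261.1690, K−S=0.0000, hold=0.0000 ⇒ V=0.0000 continue  boundary S*=84.1867
step 2: (k=2,j=0): S=101.6693, K−S=36.4107, hold=36.8741 ⇒ V=36.8741 continue | (k=2,j=1): S=148.2800, K−S=0.0000, hold=12.5786 ⇒ V=12.5786 continue | (k=2,j=2): S=216.2595, K−S=0.0000, hold=1.9838 ⇒ V=1.9838 continue  boundary S*=-
step 1: (k=1,j=0): S=122.7824, K−S=15.2976, hold=24.0639 ⇒ V=24.0639 continue | (k=1,j=1): S=179.0725, K−S=0.0000, hold=7.0627 ⇒ V=7.0627 continue  boundary S*=-
step 0: (k=0,j=0): S=148.2800, K−S=0.0000, hold=15.1347 ⇒ V=15.1347 continue  boundary S*=-

price = 15.1347
boundary = - - - 84.1867 101.6693 84.1867
tree:
15.1347
24.0639 7.0627
36.8741 12.5786 1.9838
53.8933 21.8133 4.1061 0.0000
68.3697 36.4107 8.4989 0.0000 0.0000
80.3567 53.8933 17.5912 0.0000 0.0000 0.0000
90.2826 68.3697 36.4107 0.0000 0.0000 0.0000 0.0000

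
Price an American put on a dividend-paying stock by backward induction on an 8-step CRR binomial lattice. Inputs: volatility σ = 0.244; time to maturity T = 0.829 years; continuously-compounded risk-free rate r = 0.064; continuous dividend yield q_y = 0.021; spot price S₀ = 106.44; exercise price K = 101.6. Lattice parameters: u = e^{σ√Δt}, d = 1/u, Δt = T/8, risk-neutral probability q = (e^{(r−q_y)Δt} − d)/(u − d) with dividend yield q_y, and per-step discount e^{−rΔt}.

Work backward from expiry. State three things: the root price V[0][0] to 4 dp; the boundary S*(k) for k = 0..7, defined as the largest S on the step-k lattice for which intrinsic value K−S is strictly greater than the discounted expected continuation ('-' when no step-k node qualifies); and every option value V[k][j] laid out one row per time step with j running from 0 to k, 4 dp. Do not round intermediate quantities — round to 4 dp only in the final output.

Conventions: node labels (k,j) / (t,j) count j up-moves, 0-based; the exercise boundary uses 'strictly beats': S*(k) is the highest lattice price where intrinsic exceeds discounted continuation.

Δt=0.10362, u=1.08171, d=0.92446, q=0.50877, disc=e^(-rΔt)=0.99339
k=8 terminal: V=max(K-S,0) → 44.8182 35.1594 23.8577 10.6336 0.0000 0.0000 0.0000 0.0000 0.0000
k=7: j=0 S=61.4216 intr=40.1784 cont=39.6403 V=40.1784[EX]; j=1 S=71.8696 intr=29.7304 cont=29.2151 V=29.7304[EX]; j=2 S=84.0948 intr=17.5052 cont=17.0164 V=17.5052[EX]; j=3 S=98.3995 intr=3.2005 cont=5.1890 V=5.1890[hold]; j=4 S=115.1375 intr=0.0000 cont=0.0000 V=0.0000[hold]; j=5 S=134.7227 intr=0.0000 cont=0.0000 V=0.0000[hold]; j=6 S=157.6393 intr=0.0000 cont=0.0000 V=0.0000[hold]; j=7 S=184.4542 intr=0.0000 cont=0.0000 V=0.0000[hold]  S*(7)=84.0948
k=6: j=0 S=66.4406 intr=35.1594 cont=34.6323 V=35.1594[EX]; j=1 S=77.7423 intr=23.8577 cont=23.3552 V=23.8577[EX]; j=2 S=90.9664 intr=10.6336 cont=11.1648 V=11.1648[hold]; j=3 S=106.4400 intr=0.0000 cont=2.5321 V=2.5321[hold]; j=4 S=124.5457 intr=0.0000 cont=0.0000 V=0.0000[hold]; j=5 S=145.7312 intr=0.0000 cont=0.0000 V=0.0000[hold]; j=6 S=170.5205 intr=0.0000 cont=0.0000 V=0.0000[hold]  S*(6)=77.7423
k=5: j=0 S=71.8696 intr=29.7304 cont=29.2151 V=29.7304[EX]; j=1 S=84.0948 intr=17.5052 cont=17.2849 V=17.5052[EX]; j=2 S=98.3995 intr=3.2005 cont=6.7279 V=6.7279[hold]; j=3 S=115.1375 intr=0.0000 cont=1.2356 V=1.2356[hold]; j=4 S=134.7227 intr=0.0000 cont=0.0000 V=0.0000[hold]; j=5 S=157.6393 intr=0.0000 cont=0.0000 V=0.0000[hold]  S*(5)=84.0948
k=4: j=0 S=77.7423 intr=23.8577 cont=23.3552 V=23.8577[EX]; j=1 S=90.9664 intr=10.6336 cont=11.9426 V=11.9426[hold]; j=2 S=106.4400 intr=0.0000 cont=3.9076 V=3.9076[hold]; j=3 S=124.5457 intr=0.0000 cont=0.6030 V=0.6030[hold]; j=4 S=145.7312 intr=0.0000 cont=0.0000 V=0.0000[hold]  S*(4)=77.7423
k=3: j=0 S=84.0948 intr=17.5052 cont=17.6780 V=17.6780[hold]; j=1 S=98.3995 intr=3.2005 cont=7.8027 V=7.8027[hold]; j=2 S=115.1375 intr=0.0000 cont=2.2116 V=2.2116[hold]; j=3 S=134.7227 intr=0.0000 cont=0.2942 V=0.2942[hold]  S*(3)=-
k=2: j=0 S=90.9664 intr=10.6336 cont=12.5701 V=12.5701[hold]; j=1 S=106.4400 intr=0.0000 cont=4.9253 V=4.9253[hold]; j=2 S=124.5457 intr=0.0000 cont=1.2279 V=1.2279[hold]  S*(2)=-
k=1: j=0 S=98.3995 intr=3.2005 cont=8.6232 V=8.6232[hold]; j=1 S=115.1375 intr=0.0000 cont=3.0241 V=3.0241[hold]  S*(1)=-
k=0: j=0 S=106.4400 intr=0.0000 cont=5.7364 V=5.7364[hold]  S*(0)=-

price = 5.7364
boundary = - - - - 77.7423 84.0948 77.7423 84.0948
tree:
5.7364
8.6232 3.0241
12.5701 4.9253 1.2279
17.6780 7.8027 2.2116 0.2942
23.8577 11.9426 3.9076 0.6030 0.0000
29.7304 17.5052 6.7279 1.2356 0.0000 0.0000
35.1594 23.8577 11.1648 2.5321 0.0000 0.0000 0.0000
40.1784 29.7304 17.5052 5.1890 0.0000 0.0000 0.0000 0.0000
44.8182 35.1594 23.8577 10.6336 0.0000 0.0000 0.0000 0.0000 0.0000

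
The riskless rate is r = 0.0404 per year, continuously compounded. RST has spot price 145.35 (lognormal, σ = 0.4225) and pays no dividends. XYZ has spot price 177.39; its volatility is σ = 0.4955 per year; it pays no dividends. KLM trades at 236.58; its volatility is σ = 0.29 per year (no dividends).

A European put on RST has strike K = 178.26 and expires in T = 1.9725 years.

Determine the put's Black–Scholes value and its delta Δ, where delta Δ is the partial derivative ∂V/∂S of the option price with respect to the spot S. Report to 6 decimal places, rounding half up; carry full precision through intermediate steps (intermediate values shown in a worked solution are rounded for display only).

price = 46.551577
Δ = -0.465324

σ√T = 0.4225·√1.9725 = 0.593383
d₁ = (ln(S/K) + (r+σ²/2)T) / (σ√T) = (ln(145.35/178.26) + (0.0404+0.4225²/2)·1.9725) / 0.593383 = (-0.204099 + 0.255741) / 0.593383 = 0.087030
d₂ = d₁ − σ√T = 0.087030 − 0.593383 = -0.506353
e^{−rT} = 0.923403
N(−d₁) = 0.465324,  N(−d₂) = 0.693696
Put price V = K·e^{−rT}·N(−d₂) − S·N(−d₁) = 114.186384 − 67.634807 = 46.551577
Δ = −N(−d₁) = -0.465324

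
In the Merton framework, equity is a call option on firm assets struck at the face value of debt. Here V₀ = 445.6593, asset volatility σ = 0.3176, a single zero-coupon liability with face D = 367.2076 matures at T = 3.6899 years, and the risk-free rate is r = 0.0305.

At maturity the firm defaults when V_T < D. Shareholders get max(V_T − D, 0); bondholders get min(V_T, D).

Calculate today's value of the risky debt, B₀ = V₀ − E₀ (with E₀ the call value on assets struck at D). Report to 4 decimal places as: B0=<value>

B0=283.1865

Work the structural quantities from V₀ = 445.6593 against face 367.2076:
d₁ = [ln(V₀/D) + (r + σ²/2)T] / (σ√T)
   = [ln(445.6593/367.2076) + (0.0305 + 0.5·0.3176²)·3.6899] / (0.3176·√3.6899)
   = [0.193627 + 0.298642] / 0.610081 = 0.806891
d₂ = d₁ − σ√T = 0.806891 − 0.610081 = 0.196809
N(d₁) = 0.790135,  N(d₂) = 0.578012,  e^(−rT) = 0.893560
E₀ = V₀·N(d₁) − D·e^(−rT)·N(d₂)
   = 445.6593·0.790135 − 367.2076·0.893560·0.578012 = 162.472823
B₀ = V₀ − E₀ = 445.6593 − 162.472823 = 283.186477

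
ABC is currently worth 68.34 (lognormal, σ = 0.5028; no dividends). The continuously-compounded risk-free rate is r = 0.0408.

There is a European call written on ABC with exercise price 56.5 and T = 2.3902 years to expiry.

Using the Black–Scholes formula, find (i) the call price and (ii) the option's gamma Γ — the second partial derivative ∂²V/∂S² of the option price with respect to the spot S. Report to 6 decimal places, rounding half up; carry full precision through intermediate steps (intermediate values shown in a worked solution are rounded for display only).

σ√T = 0.5028·√2.3902 = 0.777342
d₁ = (ln(S/K) + (r+σ²/2)T) / (σ√T) = (ln(68.34/56.5) + (0.0408+0.5028²/2)·2.3902) / 0.777342 = (0.190255 + 0.399651) / 0.777342 = 0.758875
d₂ = d₁ − σ√T = 0.758875 − 0.777342 = -0.018468
e^{−rT} = 0.907084
N(d₁) = 0.776036,  N(d₂) = 0.492633
Call price V = S·N(d₁) − K·e^{−rT}·N(d₂) = 53.034314 − 25.247553 = 27.786761
φ(d₁) = (1/√(2π))·e^{−d₁²/2} = 0.299128
Γ = φ(d₁) / (S·σ·√T) = 0.005631

price = 27.786761
Γ = 0.005631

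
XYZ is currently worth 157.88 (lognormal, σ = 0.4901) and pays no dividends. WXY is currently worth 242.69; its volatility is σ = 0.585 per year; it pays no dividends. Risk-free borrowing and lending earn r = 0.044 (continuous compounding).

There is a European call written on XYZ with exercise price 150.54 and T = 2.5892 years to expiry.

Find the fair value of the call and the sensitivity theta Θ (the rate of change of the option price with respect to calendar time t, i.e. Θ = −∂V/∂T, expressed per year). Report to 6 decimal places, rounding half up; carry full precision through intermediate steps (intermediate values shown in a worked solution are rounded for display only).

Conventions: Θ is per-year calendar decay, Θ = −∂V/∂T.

σ√T = 0.4901·√2.5892 = 0.788619
d₁ = (ln(S/K) + (r+σ²/2)T) / (σ√T) = (ln(157.88/150.54) + (0.044+0.4901²/2)·2.5892) / 0.788619 = (0.047606 + 0.424885) / 0.788619 = 0.599138
d₂ = d₁ − σ√T = 0.599138 − 0.788619 = -0.189482
e^{−rT} = 0.892325
N(d₁) = 0.725459,  N(d₂) = 0.424858
Call price V = S·N(d₁) − K·e^{−rT}·N(d₂) = 114.535534 − 57.071378 = 57.464156
φ(d₁) = (1/√(2π))·e^{−d₁²/2} = 0.333397
Θ = −S·φ(d₁)·σ/(2√T) − r·K·e^{−rT}·N(d₂) = −8.016054 − 2.511141 = -10.527195

price = 57.464156
Θ = -10.527195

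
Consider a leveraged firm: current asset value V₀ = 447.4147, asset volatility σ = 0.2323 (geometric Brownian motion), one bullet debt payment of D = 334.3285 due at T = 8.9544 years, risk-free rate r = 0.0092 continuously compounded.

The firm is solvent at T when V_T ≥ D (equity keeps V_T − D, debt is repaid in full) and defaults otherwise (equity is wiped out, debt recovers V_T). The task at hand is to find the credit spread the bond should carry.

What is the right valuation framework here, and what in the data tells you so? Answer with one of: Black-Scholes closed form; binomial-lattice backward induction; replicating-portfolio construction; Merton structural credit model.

framework: Merton structural credit model

Key observation: the asked-for credit quantity lives on the firm's capital structure — asset value, asset volatility, debt face 334.3285 — which is the structural model's domain.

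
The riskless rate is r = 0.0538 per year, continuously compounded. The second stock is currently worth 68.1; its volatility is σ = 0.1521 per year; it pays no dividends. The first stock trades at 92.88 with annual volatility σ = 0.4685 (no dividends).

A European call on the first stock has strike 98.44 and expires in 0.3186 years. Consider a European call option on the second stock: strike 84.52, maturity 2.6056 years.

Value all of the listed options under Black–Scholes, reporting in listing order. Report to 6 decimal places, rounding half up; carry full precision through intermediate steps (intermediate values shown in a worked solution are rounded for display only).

price(the first stock call K=98.44) = 8.149976
price(the second stock call K=84.52) = 4.558578

[the first stock call K=98.44]
σ√T = 0.4685·√0.3186 = 0.264443
d₁ = (ln(S/K) + (r+σ²/2)T) / (σ√T) = (ln(92.88/98.44) + (0.0538+0.4685²/2)·0.3186) / 0.264443 = (-0.058139 + 0.052106) / 0.264443 = -0.022814
d₂ = d₁ − σ√T = -0.022814 − 0.264443 = -0.287258
e^{−rT} = 0.983005
N(d₁) = 0.490899,  N(d₂) = 0.386958
price = S·N(d₁) − K·e^{−rT}·N(d₂) = 45.594717 − 37.444741 = 8.149976
[the second stock call K=84.52]
σ√T = 0.1521·√2.6056 = 0.245518
d₁ = (ln(S/K) + (r+σ²/2)T) / (σ√T) = (ln(68.1/84.52) + (0.0538+0.1521²/2)·2.6056) / 0.245518 = (-0.216011 + 0.170321) / 0.245518 = -0.186097
d₂ = d₁ − σ√T = -0.186097 − 0.245518 = -0.431615
e^{−rT} = 0.869201
N(d₁) = 0.426184,  N(d₂) = 0.333011
price = S·N(d₁) − K·e^{−rT}·N(d₂) = 29.023148 − 24.464570 = 4.558578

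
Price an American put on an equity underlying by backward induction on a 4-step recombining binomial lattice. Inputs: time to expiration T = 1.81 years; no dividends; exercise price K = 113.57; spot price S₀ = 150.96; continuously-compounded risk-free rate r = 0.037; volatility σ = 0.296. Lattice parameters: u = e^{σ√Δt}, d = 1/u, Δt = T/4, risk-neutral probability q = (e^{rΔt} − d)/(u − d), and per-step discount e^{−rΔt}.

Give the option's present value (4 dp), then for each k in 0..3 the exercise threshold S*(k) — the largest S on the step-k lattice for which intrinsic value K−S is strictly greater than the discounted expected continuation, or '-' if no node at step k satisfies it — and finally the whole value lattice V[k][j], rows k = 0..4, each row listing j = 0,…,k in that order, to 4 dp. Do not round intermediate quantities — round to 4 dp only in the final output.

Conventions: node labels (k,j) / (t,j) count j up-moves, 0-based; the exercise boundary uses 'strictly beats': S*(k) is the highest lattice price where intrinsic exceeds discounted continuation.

price = 5.9947
boundary = - - - 83.0692
tree:
5.9947
10.5401 1.5164
18.1707 3.0384 0.0000
30.5008 6.0881 0.0000 0.0000
45.4984 12.1989 0.0000 0.0000 0.0000

params: Δt=0.45250 u=1.22032 d=0.81946 q=0.49250 e^(-rΔt)=0.98340
t_4 payoffs: 45.4984 12.1989 0.0000 0.0000 0.0000
t_3: node(3,0) S=83.0692 payoff=30.5008 vs cont=28.6152 → 30.5008 [stop]  node(3,1) S=123.7052 payoff=0.0000 vs cont=6.0881 → 6.0881 [wait]  node(3,2) S=184.2196 payoff=0.0000 vs cont=0.0000 → 0.0000 [wait]  node(3,3) S=274.3366 payoff=0.0000 vs cont=0.0000 → 0.0000 [wait]  ⇒ S*(3)=83.0692
t_2: node(2,0) S=101.3711 payoff=12.1989 vs cont=18.1707 → 18.1707 [wait]  node(2,1) S=150.9600 payoff=0.0000 vs cont=3.0384 → 3.0384 [wait]  node(2,2) S=224.8070 payoff=0.0000 vs cont=0.0000 → 0.0000 [wait]  ⇒ S*(2)=-
t_1: node(1,0) S=123.7052 payoff=0.0000 vs cont=10.5401 → 10.5401 [wait]  node(1,1) S=184.2196 payoff=0.0000 vs cont=1.5164 → 1.5164 [wait]  ⇒ S*(1)=-
t_0: node(0,0) S=150.9600 payoff=0.0000 vs cont=5.9947 → 5.9947 [wait]  ⇒ S*(0)=-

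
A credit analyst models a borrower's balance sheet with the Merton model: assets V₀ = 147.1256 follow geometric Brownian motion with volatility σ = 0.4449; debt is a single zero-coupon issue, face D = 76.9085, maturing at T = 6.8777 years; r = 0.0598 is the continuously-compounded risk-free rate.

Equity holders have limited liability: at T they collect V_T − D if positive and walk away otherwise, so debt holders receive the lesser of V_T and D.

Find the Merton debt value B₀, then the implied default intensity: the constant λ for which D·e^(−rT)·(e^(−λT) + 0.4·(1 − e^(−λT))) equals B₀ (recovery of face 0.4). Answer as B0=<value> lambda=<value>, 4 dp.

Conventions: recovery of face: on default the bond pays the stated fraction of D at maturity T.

B0=41.9689 lambda=0.0507

Equity is a call on the firm's assets struck at D = 76.9085:
d₁ = [ln(V₀/D) + (r + σ²/2)T] / (σ√T)
   = [ln(147.1256/76.9085) + (0.0598 + 0.5·0.4449²)·6.8777] / (0.4449·√6.8777)
   = [0.648670 + 1.091959] / 1.166767 = 1.491840
d₂ = d₁ − σ√T = 1.491840 − 1.166767 = 0.325073
N(d₁) = 0.932129,  N(d₂) = 0.627437,  e^(−rT) = 0.662797
E₀ = V₀·N(d₁) − D·e^(−rT)·N(d₂)
   = 147.1256·0.932129 − 76.9085·0.662797·0.627437 = 105.156665
B₀ = V₀ − E₀ = 147.1256 − 105.156665 = 41.968935
e^(−λT) = (B₀·e^(rT)/D − 0.4)/(1 − 0.4) = (41.9689·1.508757/76.9085 − 0.4)/0.6 = 0.70554604
λ = −ln(0.70554604)/6.8777 = 0.050712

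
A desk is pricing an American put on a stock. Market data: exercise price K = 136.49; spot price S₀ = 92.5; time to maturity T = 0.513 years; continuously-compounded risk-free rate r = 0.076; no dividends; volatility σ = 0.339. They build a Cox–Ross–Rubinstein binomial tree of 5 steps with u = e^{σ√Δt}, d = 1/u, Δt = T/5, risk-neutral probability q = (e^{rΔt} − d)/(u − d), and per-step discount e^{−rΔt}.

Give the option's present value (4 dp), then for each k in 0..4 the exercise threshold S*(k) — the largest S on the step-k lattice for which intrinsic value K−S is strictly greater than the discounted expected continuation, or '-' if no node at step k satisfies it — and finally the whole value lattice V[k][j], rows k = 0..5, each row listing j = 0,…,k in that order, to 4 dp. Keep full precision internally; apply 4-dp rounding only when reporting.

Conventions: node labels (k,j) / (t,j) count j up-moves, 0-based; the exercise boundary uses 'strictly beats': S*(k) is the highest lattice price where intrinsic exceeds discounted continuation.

price = 43.9900
boundary = 92.5000 103.1098 92.5000 103.1098 114.9366
tree:
43.9900
53.5081 33.3802
62.0468 43.9900 22.6103
69.7068 53.5081 33.3802 12.5631
76.5787 62.0468 43.9900 21.5534 4.0790
82.7435 69.7068 53.5081 33.3802 8.3701 0.0000

Δt=0.10260  u=1.11470  d=0.89710  q=0.50886  discount=0.99223
step 5 (expiry): payoffs max(K−S,0) = 82.7435 69.7068 53.5081 33.3802 8.3701 0.0000
step 4: (k=4,j=0): S=59.9113, K−S=76.5787, hold=75.5185 ⇒ V=76.5787 exercise | (k=4,j=1): S=74.4432, K−S=62.0468, hold=60.9866 ⇒ V=62.0468 exercise | (k=4,j=2): S=92.5000, K−S=43.9900, hold=42.9298 ⇒ V=43.9900 exercise | (k=4,j=3): S=114.9366, K−S=21.5534, hold=20.4933 ⇒ V=21.5534 exercise | (k=4,j=4): S=142.8153, K−S=0.0000, hold=4.0790 ⇒ V=4.0790 continue  boundary S*=114.9366
step 3: (k=3,j=0): S=66.7832, K−S=69.7068, hold=68.6467 ⇒ V=69.7068 exercise | (k=3,j=1): S=82.9819, K−S=53.5081, hold=52.4479 ⇒ V=53.5081 exercise | (k=3,j=2): S=103.1098, K−S=33.3802, hold=32.3200 ⇒ V=33.3802 exercise | (k=3,j=3): S=128.1199, K−S=8.3701, hold=12.5631 ⇒ V=12.5631 continue  boundary S*=103.1098
step 2: (k=2,j=0): S=74.4432, K−S=62.0468, hold=60.9866 ⇒ V=62.0468 exercise | (k=2,j=1): S=92.5000, K−S=43.9900, hold=42.9298 ⇒ V=43.9900 exercise | (k=2,j=2): S=114.9366, K−S=21.5534, hold=22.6103 ⇒ V=22.6103 continue  boundary S*=92.5000
step 1: (k=1,j=0): S=82.9819, K−S=53.5081, hold=52.4479 ⇒ V=53.5081 exercise | (k=1,j=1): S=103.1098, K−S=33.3802, hold=32.8537 ⇒ V=33.3802 exercise  boundary S*=103.1098
step 0: (k=0,j=0): S=92.5000, K−S=43.9900, hold=42.9298 ⇒ V=43.9900 exercise  boundary S*=92.5000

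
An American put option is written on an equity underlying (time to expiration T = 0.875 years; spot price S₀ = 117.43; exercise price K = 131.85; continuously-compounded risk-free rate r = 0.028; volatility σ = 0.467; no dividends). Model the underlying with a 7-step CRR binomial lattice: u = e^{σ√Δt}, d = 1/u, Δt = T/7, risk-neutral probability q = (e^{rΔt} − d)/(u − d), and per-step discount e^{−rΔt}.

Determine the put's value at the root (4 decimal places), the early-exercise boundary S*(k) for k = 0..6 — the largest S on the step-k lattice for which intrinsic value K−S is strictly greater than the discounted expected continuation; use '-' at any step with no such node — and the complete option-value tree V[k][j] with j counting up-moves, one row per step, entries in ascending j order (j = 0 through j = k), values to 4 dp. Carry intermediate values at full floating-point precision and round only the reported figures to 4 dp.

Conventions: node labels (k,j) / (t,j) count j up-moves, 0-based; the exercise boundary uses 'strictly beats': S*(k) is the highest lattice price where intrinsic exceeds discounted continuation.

Δt=0.12500, u=1.17952, d=0.84780, q=0.46939, disc=e^(-rΔt)=0.99651
k=7 terminal: V=max(K-S,0) → 94.8811 80.4162 60.2916 32.2927 0.0000 0.0000 0.0000 0.0000
k=6: j=0 S=43.6056 intr=88.2444 cont=87.7837 V=88.2444[EX]; j=1 S=60.6673 intr=71.1827 cont=70.7220 V=71.1827[EX]; j=2 S=84.4047 intr=47.4453 cont=46.9846 V=47.4453[EX]; j=3 S=117.4300 intr=14.4200 cont=17.0751 V=17.0751[hold]; j=4 S=163.3771 intr=0.0000 cont=0.0000 V=0.0000[hold]; j=5 S=227.3021 intr=0.0000 cont=0.0000 V=0.0000[hold]; j=6 S=316.2392 intr=0.0000 cont=0.0000 V=0.0000[hold]  S*(6)=84.4047
k=5: j=0 S=51.4338 intr=80.4162 cont=79.9555 V=80.4162[EX]; j=1 S=71.5584 intr=60.2916 cont=59.8309 V=60.2916[EX]; j=2 S=99.5573 intr=32.2927 cont=33.0740 V=33.0740[hold]; j=3 S=138.5113 intr=0.0000 cont=9.0286 V=9.0286[hold]; j=4 S=192.7070 intr=0.0000 cont=0.0000 V=0.0000[hold]; j=5 S=268.1079 intr=0.0000 cont=0.0000 V=0.0000[hold]  S*(5)=71.5584
k=4: j=0 S=60.6673 intr=71.1827 cont=70.7220 V=71.1827[EX]; j=1 S=84.4047 intr=47.4453 cont=47.3500 V=47.4453[EX]; j=2 S=117.4300 intr=14.4200 cont=21.7113 V=21.7113[hold]; j=3 S=163.3771 intr=0.0000 cont=4.7740 V=4.7740[hold]; j=4 S=227.3021 intr=0.0000 cont=0.0000 V=0.0000[hold]  S*(4)=84.4047
k=3: j=0 S=71.5584 intr=60.2916 cont=59.8309 V=60.2916[EX]; j=1 S=99.5573 intr=32.2927 cont=35.2426 V=35.2426[hold]; j=2 S=138.5113 intr=0.0000 cont=13.7131 V=13.7131[hold]; j=3 S=192.7070 intr=0.0000 cont=2.5243 V=2.5243[hold]  S*(3)=71.5584
k=2: j=0 S=84.4047 intr=47.4453 cont=48.3644 V=48.3644[hold]; j=1 S=117.4300 intr=14.4200 cont=25.0491 V=25.0491[hold]; j=2 S=163.3771 intr=0.0000 cont=8.4317 V=8.4317[hold]  S*(2)=-
k=1: j=0 S=99.5573 intr=32.2927 cont=37.2898 V=37.2898[hold]; j=1 S=138.5113 intr=0.0000 cont=17.1889 V=17.1889[hold]  S*(1)=-
k=0: j=0 S=117.4300 intr=14.4200 cont=27.7574 V=27.7574[hold]  S*(0)=-

price = 27.7574
boundary = - - - 71.5584 84.4047 71.5584 84.4047
tree:
27.7574
37.2898 17.1889
48.3644 25.0491 8.4317
60.2916 35.2426 13.7131 2.5243
71.1827 47.4453 21.7113 4.7740 0.0000
80.4162 60.2916 33.0740 9.0286 0.0000 0.0000
88.2444 71.1827 47.4453 17.0751 0.0000 0.0000 0.0000
94.8811 80.4162 60.2916 32.2927 0.0000 0.0000 0.0000 0.0000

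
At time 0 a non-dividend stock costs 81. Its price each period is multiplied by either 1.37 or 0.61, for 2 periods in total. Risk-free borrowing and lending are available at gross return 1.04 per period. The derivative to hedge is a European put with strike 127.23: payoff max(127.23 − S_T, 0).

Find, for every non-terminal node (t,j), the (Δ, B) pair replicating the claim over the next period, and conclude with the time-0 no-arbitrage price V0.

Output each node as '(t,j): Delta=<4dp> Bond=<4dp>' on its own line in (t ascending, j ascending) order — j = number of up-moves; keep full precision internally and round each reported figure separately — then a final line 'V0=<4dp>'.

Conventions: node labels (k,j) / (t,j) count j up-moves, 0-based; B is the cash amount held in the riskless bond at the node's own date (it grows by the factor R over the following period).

(0,0): Delta=-0.7808 Bond=107.2192
(1,0): Delta=-1.0000 Bond=122.3365
(1,1): Delta=-0.7060 Bond=103.1977
V0=43.9709

No-arbitrage ⇒ martingale measure with p* = (R−d)/(u−d) = 0.5658.
Expiry values: V(2,0)=97.0899, V(2,1)=59.5383, V(2,2)=0.0000
(1,0): S=49.4100. Δ = (V_up−V_dn)/(S_up−S_dn) = (59.5383−97.0899)/(67.6917−30.1401) = -1.0000. V = [p*·59.5383 + (1−p*)·97.0899]/1.04 = 72.9265. B = V − Δ·S = 122.3365.
(1,1): S=110.9700. Δ = (V_up−V_dn)/(S_up−S_dn) = (0.0000−59.5383)/(152.0289−67.6917) = -0.7060. V = [p*·0.0000 + (1−p*)·59.5383]/1.04 = 24.8578. B = V − Δ·S = 103.1977.
(0,0): S=81.0000. Δ = (V_up−V_dn)/(S_up−S_dn) = (24.8578−72.9265)/(110.9700−49.4100) = -0.7808. V = [p*·24.8578 + (1−p*)·72.9265]/1.04 = 43.9709. B = V − Δ·S = 107.2192.
Sanity check at the root: Δ(0,0)·S0 + B(0,0) reproduces V0 = 43.9709.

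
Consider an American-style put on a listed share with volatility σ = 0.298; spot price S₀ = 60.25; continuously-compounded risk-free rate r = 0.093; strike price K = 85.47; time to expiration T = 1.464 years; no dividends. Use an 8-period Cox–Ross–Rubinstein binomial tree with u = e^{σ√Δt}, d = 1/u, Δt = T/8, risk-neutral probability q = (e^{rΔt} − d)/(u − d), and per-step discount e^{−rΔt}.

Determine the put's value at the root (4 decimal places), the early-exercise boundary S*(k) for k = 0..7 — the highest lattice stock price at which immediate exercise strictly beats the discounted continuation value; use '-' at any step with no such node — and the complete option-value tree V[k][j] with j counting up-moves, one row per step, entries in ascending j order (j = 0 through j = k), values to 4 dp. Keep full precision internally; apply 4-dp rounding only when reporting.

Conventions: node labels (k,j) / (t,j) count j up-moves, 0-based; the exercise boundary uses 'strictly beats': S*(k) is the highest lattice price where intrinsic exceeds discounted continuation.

price = 25.2200
boundary = 60.2500 53.0387 60.2500 53.0387 60.2500 68.4417 60.2500 68.4417
tree:
25.2200
32.4313 17.3658
38.7794 25.2200 11.1047
44.3678 32.4313 17.0699 6.2826
49.2872 38.7794 25.2200 10.5425 2.7862
53.6179 44.3678 32.4313 17.0283 5.2504 0.7363
57.4303 49.2872 38.7794 25.2200 9.6361 1.6118 0.0000
60.7863 53.6179 44.3678 32.4313 17.0283 3.5281 0.0000 0.0000
63.7407 57.4303 49.2872 38.7794 25.2200 7.7228 0.0000 0.0000 0.0000

params: Δt=0.18300 u=1.13596 d=0.88031 q=0.53531 e^(-rΔt)=0.98313
t_8 payoffs: 63.7407 57.4303 49.2872 38.7794 25.2200 7.7228 0.0000 0.0000 0.0000
t_7: node(7,0) S=24.6837 payoff=60.7863 vs cont=59.3440 → 60.7863 [stop]  node(7,1) S=31.8521 payoff=53.6179 vs cont=52.1756 → 53.6179 [stop]  node(7,2) S=41.1022 payoff=44.3678 vs cont=42.9254 → 44.3678 [stop]  node(7,3) S=53.0387 payoff=32.4313 vs cont=30.9890 → 32.4313 [stop]  node(7,4) S=68.4417 payoff=17.0283 vs cont=15.5860 → 17.0283 [stop]  node(7,5) S=88.3179 payoff=0.0000 vs cont=3.5281 → 3.5281 [wait]  node(7,6) S=113.9662 payoff=0.0000 vs cont=0.0000 → 0.0000 [wait]  node(7,7) S=147.0631 payoff=0.0000 vs cont=0.0000 → 0.0000 [wait]  ⇒ S*(7)=68.4417
t_6: node(6,0) S=28.0397 payoff=57.4303 vs cont=55.9879 → 57.4303 [stop]  node(6,1) S=36.1828 payoff=49.2872 vs cont=47.8449 → 49.2872 [stop]  node(6,2) S=46.6906 payoff=38.7794 vs cont=37.3371 → 38.7794 [stop]  node(6,3) S=60.2500 payoff=25.2200 vs cont=23.7777 → 25.2200 [stop]  node(6,4) S=77.7472 payoff=7.7228 vs cont=9.6361 → 9.6361 [wait]  node(6,5) S=100.3257 payoff=0.0000 vs cont=1.6118 → 1.6118 [wait]  node(6,6) S=129.4613 payoff=0.0000 vs cont=0.0000 → 0.0000 [wait]  ⇒ S*(6)=60.2500
t_5: node(5,0) S=31.8521 payoff=53.6179 vs cont=52.1756 → 53.6179 [stop]  node(5,1) S=41.1022 payoff=44.3678 vs cont=42.9254 → 44.3678 [stop]  node(5,2) S=53.0387 payoff=32.4313 vs cont=30.9890 → 32.4313 [stop]  node(5,3) S=68.4417 payoff=17.0283 vs cont=16.5929 → 17.0283 [stop]  node(5,4) S=88.3179 payoff=0.0000 vs cont=5.2504 → 5.2504 [wait]  node(5,5) S=113.9662 payoff=0.0000 vs cont=0.7363 → 0.7363 [wait]  ⇒ S*(5)=68.4417
t_4: node(4,0) S=36.1828 payoff=49.2872 vs cont=47.8449 → 49.2872 [stop]  node(4,1) S=46.6906 payoff=38.7794 vs cont=37.3371 → 38.7794 [stop]  node(4,2) S=60.2500 payoff=25.2200 vs cont=23.7777 → 25.2200 [stop]  node(4,3) S=77.7472 payoff=7.7228 vs cont=10.5425 → 10.5425 [wait]  node(4,4) S=100.3257 payoff=0.0000 vs cont=2.7862 → 2.7862 [wait]  ⇒ S*(4)=60.2500
t_3: node(3,0) S=41.1022 payoff=44.3678 vs cont=42.9254 → 44.3678 [stop]  node(3,1) S=53.0387 payoff=32.4313 vs cont=30.9890 → 32.4313 [stop]  node(3,2) S=68.4417 payoff=17.0283 vs cont=17.0699 → 17.0699 [wait]  node(3,3) S=88.3179 payoff=0.0000 vs cont=6.2826 → 6.2826 [wait]  ⇒ S*(3)=53.0387
t_2: node(2,0) S=46.6906 payoff=38.7794 vs cont=37.3371 → 38.7794 [stop]  node(2,1) S=60.2500 payoff=25.2200 vs cont=23.7996 → 25.2200 [stop]  node(2,2) S=77.7472 payoff=7.7228 vs cont=11.1047 → 11.1047 [wait]  ⇒ S*(2)=60.2500
t_1: node(1,0) S=53.0387 payoff=32.4313 vs cont=30.9890 → 32.4313 [stop]  node(1,1) S=68.4417 payoff=17.0283 vs cont=17.3658 → 17.3658 [wait]  ⇒ S*(1)=53.0387
t_0: node(0,0) S=60.2500 payoff=25.2200 vs cont=23.9553 → 25.2200 [stop]  ⇒ S*(0)=60.2500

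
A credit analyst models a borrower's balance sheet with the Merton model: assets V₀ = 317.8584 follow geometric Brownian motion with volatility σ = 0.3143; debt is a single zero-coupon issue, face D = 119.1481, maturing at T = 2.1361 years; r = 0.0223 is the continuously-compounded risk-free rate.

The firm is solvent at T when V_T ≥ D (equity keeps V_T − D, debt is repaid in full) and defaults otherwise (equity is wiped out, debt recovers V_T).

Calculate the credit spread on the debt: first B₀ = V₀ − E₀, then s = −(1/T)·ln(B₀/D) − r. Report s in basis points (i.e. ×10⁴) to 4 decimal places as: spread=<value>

Equity is a call on the firm's assets struck at D = 119.1481:
d₁ = [ln(V₀/D) + (r + σ²/2)T] / (σ√T)
   = [ln(317.8584/119.1481) + (0.0223 + 0.5·0.3143²)·2.1361] / (0.3143·√2.1361)
   = [0.981239 + 0.153142] / 0.459362 = 2.469469
d₂ = d₁ − σ√T = 2.469469 − 0.459362 = 2.010107
N(d₁) = 0.993234,  N(d₂) = 0.977790,  e^(−rT) = 0.953482
E₀ = V₀·N(d₁) − D·e^(−rT)·N(d₂)
   = 317.8584·0.993234 − 119.1481·0.953482·0.977790 = 204.625507
B₀ = V₀ − E₀ = 317.8584 − 204.625507 = 113.232893
spread = −(1/T)·ln(B₀/D) − r = −(1/2.1361)·ln(113.232893/119.1481) − 0.0223 = 0.00153810
in basis points: 0.00153810 × 10⁴ = 15.3810 bp

spread=15.3810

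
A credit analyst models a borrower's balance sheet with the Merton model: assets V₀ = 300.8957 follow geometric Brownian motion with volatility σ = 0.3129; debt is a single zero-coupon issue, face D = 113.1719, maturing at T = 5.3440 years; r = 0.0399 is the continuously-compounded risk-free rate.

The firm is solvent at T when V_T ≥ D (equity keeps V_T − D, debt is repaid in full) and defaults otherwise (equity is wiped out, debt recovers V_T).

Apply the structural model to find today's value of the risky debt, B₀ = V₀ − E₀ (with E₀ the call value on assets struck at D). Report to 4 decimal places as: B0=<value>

B0=89.0623

Apply the equity-as-call identities (strike 113.1719, horizon 5.3440 years):
d₁ = [ln(V₀/D) + (r + σ²/2)T] / (σ√T)
   = [ln(300.8957/113.1719) + (0.0399 + 0.5·0.3129²)·5.3440] / (0.3129·√5.3440)
   = [0.977856 + 0.474832] / 0.723334 = 2.008322
d₂ = d₁ − σ√T = 2.008322 − 0.723334 = 1.284988
N(d₁) = 0.977695,  N(d₂) = 0.900602,  e^(−rT) = 0.807974
E₀ = V₀·N(d₁) − D·e^(−rT)·N(d₂)
   = 300.8957·0.977695 − 113.1719·0.807974·0.900602 = 211.833391
B₀ = V₀ − E₀ = 300.8957 − 211.833391 = 89.062309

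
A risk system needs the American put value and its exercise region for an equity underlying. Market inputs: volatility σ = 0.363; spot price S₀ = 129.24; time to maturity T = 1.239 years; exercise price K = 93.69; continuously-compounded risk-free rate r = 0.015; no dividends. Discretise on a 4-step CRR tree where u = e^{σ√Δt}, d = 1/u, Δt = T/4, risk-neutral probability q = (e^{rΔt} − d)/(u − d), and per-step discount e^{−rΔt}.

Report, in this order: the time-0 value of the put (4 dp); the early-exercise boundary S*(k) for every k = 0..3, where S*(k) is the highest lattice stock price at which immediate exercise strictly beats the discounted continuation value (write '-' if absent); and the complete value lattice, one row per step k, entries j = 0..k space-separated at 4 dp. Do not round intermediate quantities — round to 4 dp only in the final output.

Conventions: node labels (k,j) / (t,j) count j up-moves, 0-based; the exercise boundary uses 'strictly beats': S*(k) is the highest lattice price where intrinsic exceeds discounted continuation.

params: Δt=0.30975 u=1.22388 d=0.81707 q=0.46111 e^(-rΔt)=0.99536
t_4 payoffs: 36.0880 7.4086 0.0000 0.0000 0.0000
t_3: node(3,0) S=70.4981 payoff=23.1919 vs cont=22.7576 → 23.1919 [stop]  node(3,1) S=105.5984 payoff=0.0000 vs cont=3.9739 → 3.9739 [wait]  node(3,2) S=158.1746 payoff=0.0000 vs cont=0.0000 → 0.0000 [wait]  node(3,3) S=236.9280 payoff=0.0000 vs cont=0.0000 → 0.0000 [wait]  ⇒ S*(3)=70.4981
t_2: node(2,0) S=86.2814 payoff=7.4086 vs cont=14.2638 → 14.2638 [wait]  node(2,1) S=129.2400 payoff=0.0000 vs cont=2.1316 → 2.1316 [wait]  node(2,2) S=193.5872 payoff=0.0000 vs cont=0.0000 → 0.0000 [wait]  ⇒ S*(2)=-
t_1: node(1,0) S=105.5984 payoff=0.0000 vs cont=8.6293 → 8.6293 [wait]  node(1,1) S=158.1746 payoff=0.0000 vs cont=1.1433 → 1.1433 [wait]  ⇒ S*(1)=-
t_0: node(0,0) S=129.2400 payoff=0.0000 vs cont=5.1534 → 5.1534 [wait]  ⇒ S*(0)=-

price = 5.1534
boundary = - - - 70.4981
tree:
5.1534
8.6293 1.1433
14.2638 2.1316 0.0000
23.1919 3.9739 0.0000 0.0000
36.0880 7.4086 0.0000 0.0000 0.0000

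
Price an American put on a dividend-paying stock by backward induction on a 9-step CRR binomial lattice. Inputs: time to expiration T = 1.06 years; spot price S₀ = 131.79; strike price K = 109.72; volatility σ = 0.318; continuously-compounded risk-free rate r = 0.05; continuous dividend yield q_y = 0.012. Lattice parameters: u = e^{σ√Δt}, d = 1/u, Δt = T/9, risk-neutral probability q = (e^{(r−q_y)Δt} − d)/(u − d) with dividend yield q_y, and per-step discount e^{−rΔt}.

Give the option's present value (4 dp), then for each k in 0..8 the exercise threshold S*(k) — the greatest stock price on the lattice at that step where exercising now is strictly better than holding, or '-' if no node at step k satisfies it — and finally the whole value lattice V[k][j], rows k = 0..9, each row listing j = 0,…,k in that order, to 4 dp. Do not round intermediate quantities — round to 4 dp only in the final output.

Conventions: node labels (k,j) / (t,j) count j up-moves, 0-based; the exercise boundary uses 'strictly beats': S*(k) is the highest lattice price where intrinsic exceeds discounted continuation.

price = 5.9095
boundary = - - - - - 76.3663 68.4708 76.3663 85.1722
tree:
5.9095
8.8676 2.9412
12.9707 4.7584 1.1095
18.4178 7.5300 1.9680 0.2407
25.2713 11.5974 3.4414 0.4778 0.0000
33.3537 17.2703 5.9081 0.9485 0.0000 0.0000
41.2492 24.6505 9.8952 1.8828 0.0000 0.0000 0.0000
48.3283 33.3537 16.0043 3.7374 0.0000 0.0000 0.0000 0.0000
54.6756 41.2492 24.5478 7.4188 0.0000 0.0000 0.0000 0.0000 0.0000
60.3666 48.3283 33.3537 14.7265 0.0000 0.0000 0.0000 0.0000 0.0000 0.0000

params: Δt=0.11778 u=1.11531 d=0.89661 q=0.49325 e^(-rΔt)=0.99413
t_9 payoffs: 60.3666 48.3283 33.3537 14.7265 0.0000 0.0000 0.0000 0.0000 0.0000 0.0000
t_8: node(8,0) S=55.0444 payoff=54.6756 vs cont=54.1091 → 54.6756 [stop]  node(8,1) S=68.4708 payoff=41.2492 vs cont=40.7017 → 41.2492 [stop]  node(8,2) S=85.1722 payoff=24.5478 vs cont=24.0239 → 24.5478 [stop]  node(8,3) S=105.9474 payoff=3.7726 vs cont=7.4188 → 7.4188 [wait]  node(8,4) S=131.7900 payoff=0.0000 vs cont=0.0000 → 0.0000 [wait]  node(8,5) S=163.9362 payoff=0.0000 vs cont=0.0000 → 0.0000 [wait]  node(8,6) S=203.9234 payoff=0.0000 vs cont=0.0000 → 0.0000 [wait]  node(8,7) S=253.6643 payoff=0.0000 vs cont=0.0000 → 0.0000 [wait]  node(8,8) S=315.5380 payoff=0.0000 vs cont=0.0000 → 0.0000 [wait]  ⇒ S*(8)=85.1722
t_7: node(7,0) S=61.3917 payoff=48.3283 vs cont=47.7708 → 48.3283 [stop]  node(7,1) S=76.3663 payoff=33.3537 vs cont=32.8173 → 33.3537 [stop]  node(7,2) S=94.9935 payoff=14.7265 vs cont=16.0043 → 16.0043 [wait]  node(7,3) S=118.1643 payoff=0.0000 vs cont=3.7374 → 3.7374 [wait]  node(7,4) S=146.9869 payoff=0.0000 vs cont=0.0000 → 0.0000 [wait]  node(7,5) S=182.8399 payoff=0.0000 vs cont=0.0000 → 0.0000 [wait]  node(7,6) S=227.4381 payoff=0.0000 vs cont=0.0000 → 0.0000 [wait]  node(7,7) S=282.9147 payoff=0.0000 vs cont=0.0000 → 0.0000 [wait]  ⇒ S*(7)=76.3663
t_6: node(6,0) S=68.4708 payoff=41.2492 vs cont=40.7017 → 41.2492 [stop]  node(6,1) S=85.1722 payoff=24.5478 vs cont=24.6505 → 24.6505 [wait]  node(6,2) S=105.9474 payoff=3.7726 vs cont=9.8952 → 9.8952 [wait]  node(6,3) S=131.7900 payoff=0.0000 vs cont=1.8828 → 1.8828 [wait]  node(6,4) S=163.9362 payoff=0.0000 vs cont=0.0000 → 0.0000 [wait]  node(6,5) S=203.9234 payoff=0.0000 vs cont=0.0000 → 0.0000 [wait]  node(6,6) S=253.6643 payoff=0.0000 vs cont=0.0000 → 0.0000 [wait]  ⇒ S*(6)=68.4708
t_5: node(5,0) S=76.3663 payoff=33.3537 vs cont=32.8677 → 33.3537 [stop]  node(5,1) S=94.9935 payoff=14.7265 vs cont=17.2703 → 17.2703 [wait]  node(5,2) S=118.1643 payoff=0.0000 vs cont=5.9081 → 5.9081 [wait]  node(5,3) S=146.9869 payoff=0.0000 vs cont=0.9485 → 0.9485 [wait]  node(5,4) S=182.8399 payoff=0.0000 vs cont=0.0000 → 0.0000 [wait]  node(5,5) S=227.4381 payoff=0.0000 vs cont=0.0000 → 0.0000 [wait]  ⇒ S*(5)=76.3663
t_4: node(4,0) S=85.1722 payoff=24.5478 vs cont=25.2713 → 25.2713 [wait]  node(4,1) S=105.9474 payoff=3.7726 vs cont=11.5974 → 11.5974 [wait]  node(4,2) S=131.7900 payoff=0.0000 vs cont=3.4414 → 3.4414 [wait]  node(4,3) S=163.9362 payoff=0.0000 vs cont=0.4778 → 0.4778 [wait]  node(4,4) S=203.9234 payoff=0.0000 vs cont=0.0000 → 0.0000 [wait]  ⇒ S*(4)=-
t_3: node(3,0) S=94.9935 payoff=14.7265 vs cont=18.4178 → 18.4178 [wait]  node(3,1) S=118.1643 payoff=0.0000 vs cont=7.5300 → 7.5300 [wait]  node(3,2) S=146.9869 payoff=0.0000 vs cont=1.9680 → 1.9680 [wait]  node(3,3) S=182.8399 payoff=0.0000 vs cont=0.2407 → 0.2407 [wait]  ⇒ S*(3)=-
t_2: node(2,0) S=105.9474 payoff=3.7726 vs cont=12.9707 → 12.9707 [wait]  node(2,1) S=131.7900 payoff=0.0000 vs cont=4.7584 → 4.7584 [wait]  node(2,2) S=163.9362 payoff=0.0000 vs cont=1.1095 → 1.1095 [wait]  ⇒ S*(2)=-
t_1: node(1,0) S=118.1643 payoff=0.0000 vs cont=8.8676 → 8.8676 [wait]  node(1,1) S=146.9869 payoff=0.0000 vs cont=2.9412 → 2.9412 [wait]  ⇒ S*(1)=-
t_0: node(0,0) S=131.7900 payoff=0.0000 vs cont=5.9095 → 5.9095 [wait]  ⇒ S*(0)=-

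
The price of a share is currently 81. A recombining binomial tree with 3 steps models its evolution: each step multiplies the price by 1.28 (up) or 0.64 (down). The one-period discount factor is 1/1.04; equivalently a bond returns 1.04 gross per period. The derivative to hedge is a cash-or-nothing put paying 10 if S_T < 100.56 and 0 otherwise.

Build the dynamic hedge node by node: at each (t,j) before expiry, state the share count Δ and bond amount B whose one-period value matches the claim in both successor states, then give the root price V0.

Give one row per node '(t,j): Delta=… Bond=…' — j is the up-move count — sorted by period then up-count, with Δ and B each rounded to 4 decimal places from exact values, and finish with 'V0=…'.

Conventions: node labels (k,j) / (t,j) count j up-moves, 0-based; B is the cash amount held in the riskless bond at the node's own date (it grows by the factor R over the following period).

(0,0): Delta=-0.0697 Bond=12.3626
(1,0): Delta=0.0000 Bond=9.2456
(1,1): Delta=-0.0906 Bond=15.0240
(2,0): Delta=0.0000 Bond=9.6154
(2,1): Delta=0.0000 Bond=9.6154
(2,2): Delta=-0.1177 Bond=19.2308
V0=6.7196

Under the risk-neutral measure, an up-move has probability p* = (R−d)/(u−d) = 0.6250 and values discount at R = 1.04.
Payoffs at expiry: V(3,0)=10.0000, V(3,1)=10.0000, V(3,2)=10.0000, V(3,3)=0.0000
(2,0): S=33.1776. Δ = (V_up−V_dn)/(S_up−S_dn) = (10.0000−10.0000)/(42.4673−21.2337) = 0.0000. V = [p*·10.0000 + (1−p*)·10.0000]/1.04 = 9.6154. B = V − Δ·S = 9.6154.
(2,1): S=66.3552. Δ = (V_up−V_dn)/(S_up−S_dn) = (10.0000−10.0000)/(84.9347−42.4673) = 0.0000. V = [p*·10.0000 + (1−p*)·10.0000]/1.04 = 9.6154. B = V − Δ·S = 9.6154.
(2,2): S=132.7104. Δ = (V_up−V_dn)/(S_up−S_dn) = (0.0000−10.0000)/(169.8693−84.9347) = -0.1177. V = [p*·0.0000 + (1−p*)·10.0000]/1.04 = 3.6058. B = V − Δ·S = 19.2308.
(1,0): S=51.8400. Δ = (V_up−V_dn)/(S_up−S_dn) = (9.6154−9.6154)/(66.3552−33.1776) = 0.0000. V = [p*·9.6154 + (1−p*)·9.6154]/1.04 = 9.2456. B = V − Δ·S = 9.2456.
(1,1): S=103.6800. Δ = (V_up−V_dn)/(S_up−S_dn) = (3.6058−9.6154)/(132.7104−66.3552) = -0.0906. V = [p*·3.6058 + (1−p*)·9.6154]/1.04 = 5.6340. B = V − Δ·S = 15.0240.
(0,0): S=81.0000. Δ = (V_up−V_dn)/(S_up−S_dn) = (5.6340−9.2456)/(103.6800−51.8400) = -0.0697. V = [p*·5.6340 + (1−p*)·9.2456]/1.04 = 6.7196. B = V − Δ·S = 12.3626.
Sanity check at the root: Δ(0,0)·S0 + B(0,0) reproduces V0 = 6.7196.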